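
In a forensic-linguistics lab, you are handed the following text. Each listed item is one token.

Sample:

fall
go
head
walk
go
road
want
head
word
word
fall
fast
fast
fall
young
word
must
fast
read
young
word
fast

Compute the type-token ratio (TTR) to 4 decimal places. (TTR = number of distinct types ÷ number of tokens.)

0.5000

N = 22 tokens, V = 11 types.
TTR = V / N = 11 / 22 = 0.5000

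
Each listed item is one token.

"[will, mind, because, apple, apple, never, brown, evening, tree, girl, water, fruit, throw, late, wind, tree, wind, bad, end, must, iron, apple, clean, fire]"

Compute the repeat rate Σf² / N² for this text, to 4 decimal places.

Frequencies: apple:3, tree:2, wind:2, will:1, mind:1, because:1, never:1, brown:1, evening:1, girl:1, water:1, fruit:1, throw:1, late:1, bad:1, end:1, must:1, iron:1, clean:1, fire:1
Σf² = 34; N² = 576
Repeat rate = 34 / 576 = 0.0590

0.0590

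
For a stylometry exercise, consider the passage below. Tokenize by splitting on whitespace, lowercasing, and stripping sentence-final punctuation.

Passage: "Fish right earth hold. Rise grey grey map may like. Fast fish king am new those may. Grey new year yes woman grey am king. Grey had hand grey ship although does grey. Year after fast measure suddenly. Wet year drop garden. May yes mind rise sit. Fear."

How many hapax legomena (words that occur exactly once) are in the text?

21

Frequencies: grey:7, may:3, year:3, fish:2, rise:2, fast:2, king:2, am:2, new:2, yes:2, right:1, earth:1, hold:1, map:1, like:1, those:1, woman:1, had:1, hand:1, ship:1, … (11 more, each freq 1)
Hapax (freq=1): after, although, does, drop, earth, fear, garden, had, hand, hold, like, map, measure, mind, right, ship, sit, suddenly, those, wet, woman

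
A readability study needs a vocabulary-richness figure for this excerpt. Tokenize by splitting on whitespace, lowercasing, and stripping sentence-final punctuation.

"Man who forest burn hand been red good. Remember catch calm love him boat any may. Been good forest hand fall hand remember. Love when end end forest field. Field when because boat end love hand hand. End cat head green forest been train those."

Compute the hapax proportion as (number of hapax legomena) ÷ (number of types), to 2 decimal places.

0.62

Frequencies: hand:5, forest:4, end:4, been:3, love:3, good:2, remember:2, boat:2, when:2, field:2, man:1, who:1, burn:1, red:1, catch:1, calm:1, him:1, any:1, may:1, fall:1, … (6 more, each freq 1)
Hapax count = 16; type count = 26.
Ratio = 16 / 26 = 0.62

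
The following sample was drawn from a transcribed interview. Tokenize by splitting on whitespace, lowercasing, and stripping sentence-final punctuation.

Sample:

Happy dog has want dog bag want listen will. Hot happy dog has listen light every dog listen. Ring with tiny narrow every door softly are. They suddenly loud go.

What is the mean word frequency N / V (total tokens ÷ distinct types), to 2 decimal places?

N = 30 tokens, V = 21 types.
Mean frequency = N / V = 30 / 21 = 1.43

1.43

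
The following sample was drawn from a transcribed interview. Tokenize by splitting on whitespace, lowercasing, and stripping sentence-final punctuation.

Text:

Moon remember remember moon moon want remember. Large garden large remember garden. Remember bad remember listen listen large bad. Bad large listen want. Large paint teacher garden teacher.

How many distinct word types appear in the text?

Distinct types: {bad, garden, large, listen, moon, paint, remember, teacher, want}
V = 9

9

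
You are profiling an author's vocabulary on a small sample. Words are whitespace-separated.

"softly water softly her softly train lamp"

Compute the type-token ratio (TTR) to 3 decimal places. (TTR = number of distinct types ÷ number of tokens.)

0.714

N = 7 tokens, V = 5 types.
TTR = V / N = 5 / 7 = 0.714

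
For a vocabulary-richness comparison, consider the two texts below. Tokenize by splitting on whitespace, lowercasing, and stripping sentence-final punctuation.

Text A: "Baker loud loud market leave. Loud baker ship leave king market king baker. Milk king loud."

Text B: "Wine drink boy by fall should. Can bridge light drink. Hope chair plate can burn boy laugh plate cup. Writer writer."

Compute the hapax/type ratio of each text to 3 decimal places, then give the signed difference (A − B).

-0.402

A: hapax=2, V=7, ratio=0.286
B: hapax=11, V=16, ratio=0.688
Difference = 0.286 − 0.688 = -0.402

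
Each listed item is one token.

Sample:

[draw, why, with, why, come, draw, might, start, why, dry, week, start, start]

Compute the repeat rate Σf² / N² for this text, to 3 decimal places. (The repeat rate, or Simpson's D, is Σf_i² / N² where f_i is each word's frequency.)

0.160

Frequencies: why:3, start:3, draw:2, with:1, come:1, might:1, dry:1, week:1
Σf² = 27; N² = 169
Repeat rate = 27 / 169 = 0.160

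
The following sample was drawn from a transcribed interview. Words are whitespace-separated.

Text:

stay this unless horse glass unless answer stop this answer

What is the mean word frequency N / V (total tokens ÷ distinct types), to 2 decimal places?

1.43

N = 10 tokens, V = 7 types.
Mean frequency = N / V = 10 / 7 = 1.43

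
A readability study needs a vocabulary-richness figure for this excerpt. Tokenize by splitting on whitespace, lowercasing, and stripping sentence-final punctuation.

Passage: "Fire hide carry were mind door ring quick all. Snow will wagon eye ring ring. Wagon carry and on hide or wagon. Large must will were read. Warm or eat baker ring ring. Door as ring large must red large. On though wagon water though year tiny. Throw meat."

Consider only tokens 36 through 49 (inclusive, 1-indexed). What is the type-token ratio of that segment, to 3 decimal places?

Segment tokens 36–49: ring, large, must, red, large, on, though, wagon, water, though, year, tiny, throw, meat
Segment N = 14, segment V = 12.
TTR = 12 / 14 = 0.857

0.857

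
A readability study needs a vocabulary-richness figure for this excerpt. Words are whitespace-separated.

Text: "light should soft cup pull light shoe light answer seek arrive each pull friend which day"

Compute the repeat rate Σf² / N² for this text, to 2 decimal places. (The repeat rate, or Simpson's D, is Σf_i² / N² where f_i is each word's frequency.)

Frequencies: light:3, pull:2, should:1, soft:1, cup:1, shoe:1, answer:1, seek:1, arrive:1, each:1, friend:1, which:1, day:1
Σf² = 24; N² = 256
Repeat rate = 24 / 256 = 0.09

0.09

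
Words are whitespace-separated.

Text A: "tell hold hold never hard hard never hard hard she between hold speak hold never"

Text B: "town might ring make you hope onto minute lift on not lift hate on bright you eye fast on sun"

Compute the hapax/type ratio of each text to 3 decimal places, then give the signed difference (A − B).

A: hapax=4, V=7, ratio=0.571
B: hapax=13, V=16, ratio=0.813
Difference = 0.571 − 0.813 = -0.242

-0.242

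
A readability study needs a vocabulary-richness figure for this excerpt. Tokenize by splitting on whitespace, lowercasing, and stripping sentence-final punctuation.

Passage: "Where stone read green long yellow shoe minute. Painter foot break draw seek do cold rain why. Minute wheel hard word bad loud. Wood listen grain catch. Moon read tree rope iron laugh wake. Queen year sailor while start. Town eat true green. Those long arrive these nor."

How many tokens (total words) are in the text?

Tokens: where, stone, read, green, long, yellow, shoe, minute, painter, foot, break, draw, seek, do, cold, rain, why, minute, wheel, hard, word, bad, loud, wood, listen, grain, catch, moon, read, tree, rope, iron, laugh, wake, queen, year, sailor, while, start, town, eat, true, green, those, long, arrive, these, nor
N = 48

48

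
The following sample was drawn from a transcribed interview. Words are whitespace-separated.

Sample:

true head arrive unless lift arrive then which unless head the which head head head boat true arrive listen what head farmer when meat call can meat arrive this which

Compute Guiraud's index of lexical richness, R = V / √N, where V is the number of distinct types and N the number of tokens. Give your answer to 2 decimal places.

3.10

N = 30, V = 17.
√N = 5.477226
R = 17 / 5.477226 = 3.10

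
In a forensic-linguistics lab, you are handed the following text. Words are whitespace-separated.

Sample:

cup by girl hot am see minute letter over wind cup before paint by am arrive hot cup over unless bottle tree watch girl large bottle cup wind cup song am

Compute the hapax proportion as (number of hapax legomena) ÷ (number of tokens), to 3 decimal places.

Frequencies: cup:5, am:3, by:2, girl:2, hot:2, over:2, wind:2, bottle:2, see:1, minute:1, letter:1, before:1, paint:1, arrive:1, unless:1, tree:1, watch:1, large:1, song:1
Hapax count = 11; token count = 31.
Ratio = 11 / 31 = 0.355

0.355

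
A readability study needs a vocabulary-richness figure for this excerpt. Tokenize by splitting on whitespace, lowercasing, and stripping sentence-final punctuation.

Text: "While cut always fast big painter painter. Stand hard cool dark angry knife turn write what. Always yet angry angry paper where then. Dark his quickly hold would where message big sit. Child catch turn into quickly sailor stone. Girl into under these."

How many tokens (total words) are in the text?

43

Tokens: while, cut, always, fast, big, painter, painter, stand, hard, cool, dark, angry, knife, turn, write, what, always, yet, angry, angry, paper, where, then, dark, his, quickly, hold, would, where, message, big, sit, child, catch, turn, into, quickly, sailor, stone, girl, into, under, these
N = 43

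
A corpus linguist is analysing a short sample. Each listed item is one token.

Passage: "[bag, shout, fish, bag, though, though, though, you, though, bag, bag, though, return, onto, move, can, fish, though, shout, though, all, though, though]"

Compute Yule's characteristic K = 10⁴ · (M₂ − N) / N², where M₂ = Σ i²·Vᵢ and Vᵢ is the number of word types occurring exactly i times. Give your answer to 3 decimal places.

1663.516

Frequencies: though:9, bag:4, shout:2, fish:2, you:1, return:1, onto:1, move:1, can:1, all:1
N = 23. Frequency spectrum: V_1=6, V_2=2, V_4=1, V_9=1
M₂ = 1²·6 + 2²·2 + 4²·1 + 9²·1 = 111
K = 10000 × (111 − 23) / 23² = 1663.516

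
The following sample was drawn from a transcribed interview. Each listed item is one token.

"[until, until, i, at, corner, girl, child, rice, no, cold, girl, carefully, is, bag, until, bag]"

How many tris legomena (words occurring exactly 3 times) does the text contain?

1

Frequencies: until:3, girl:2, bag:2, i:1, at:1, corner:1, child:1, rice:1, no:1, cold:1, carefully:1, is:1
Words with frequency 3: until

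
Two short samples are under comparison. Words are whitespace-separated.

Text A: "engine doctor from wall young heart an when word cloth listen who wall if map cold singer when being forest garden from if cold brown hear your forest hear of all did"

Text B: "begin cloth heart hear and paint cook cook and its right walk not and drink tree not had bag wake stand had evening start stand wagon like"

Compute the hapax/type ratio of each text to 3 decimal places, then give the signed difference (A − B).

-0.042

A: hapax=18, V=25, ratio=0.720
B: hapax=16, V=21, ratio=0.762
Difference = 0.720 − 0.762 = -0.042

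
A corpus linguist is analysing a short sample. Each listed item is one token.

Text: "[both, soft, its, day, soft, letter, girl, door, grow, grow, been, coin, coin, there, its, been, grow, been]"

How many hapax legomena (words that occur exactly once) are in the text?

Frequencies: grow:3, been:3, soft:2, its:2, coin:2, both:1, day:1, letter:1, girl:1, door:1, there:1
Hapax (freq=1): both, day, door, girl, letter, there

6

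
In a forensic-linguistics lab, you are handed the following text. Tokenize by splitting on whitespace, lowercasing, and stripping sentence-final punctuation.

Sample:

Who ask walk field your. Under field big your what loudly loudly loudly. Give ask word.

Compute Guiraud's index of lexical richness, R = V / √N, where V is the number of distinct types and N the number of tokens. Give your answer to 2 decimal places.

N = 16, V = 11.
√N = 4.000000
R = 11 / 4.000000 = 2.75

2.75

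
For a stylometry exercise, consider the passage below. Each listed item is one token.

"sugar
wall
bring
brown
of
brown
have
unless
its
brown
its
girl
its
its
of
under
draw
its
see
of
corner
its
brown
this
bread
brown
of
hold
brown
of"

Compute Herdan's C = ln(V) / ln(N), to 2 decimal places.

0.82

N = 30, V = 16.
ln(V) = 2.772589, ln(N) = 3.401197
C = 2.772589 / 3.401197 = 0.82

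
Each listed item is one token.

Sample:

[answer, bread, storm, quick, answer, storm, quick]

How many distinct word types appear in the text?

4

Distinct types: {answer, bread, quick, storm}
V = 4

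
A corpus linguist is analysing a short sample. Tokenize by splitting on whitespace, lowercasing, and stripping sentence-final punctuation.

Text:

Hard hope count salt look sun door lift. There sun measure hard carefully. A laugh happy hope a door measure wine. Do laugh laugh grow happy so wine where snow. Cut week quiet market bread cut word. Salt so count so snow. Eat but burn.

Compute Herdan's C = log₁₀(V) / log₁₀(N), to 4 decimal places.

0.8846

N = 45, V = 29.
log₁₀(V) = 1.462398, log₁₀(N) = 1.653213
C = 1.462398 / 1.653213 = 0.8846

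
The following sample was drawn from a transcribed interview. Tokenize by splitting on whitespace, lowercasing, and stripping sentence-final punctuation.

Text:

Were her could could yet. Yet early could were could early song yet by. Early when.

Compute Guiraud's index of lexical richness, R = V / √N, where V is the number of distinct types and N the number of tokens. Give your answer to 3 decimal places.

N = 16, V = 8.
√N = 4.000000
R = 8 / 4.000000 = 2.000

2.000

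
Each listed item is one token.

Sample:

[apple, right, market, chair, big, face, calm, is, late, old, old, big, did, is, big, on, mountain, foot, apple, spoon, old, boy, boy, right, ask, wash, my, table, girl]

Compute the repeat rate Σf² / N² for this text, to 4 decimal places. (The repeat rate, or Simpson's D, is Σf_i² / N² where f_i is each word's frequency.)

0.0583

Frequencies: big:3, old:3, apple:2, right:2, is:2, boy:2, market:1, chair:1, face:1, calm:1, late:1, did:1, on:1, mountain:1, foot:1, spoon:1, ask:1, wash:1, my:1, table:1, … (1 more, each freq 1)
Σf² = 49; N² = 841
Repeat rate = 49 / 841 = 0.0583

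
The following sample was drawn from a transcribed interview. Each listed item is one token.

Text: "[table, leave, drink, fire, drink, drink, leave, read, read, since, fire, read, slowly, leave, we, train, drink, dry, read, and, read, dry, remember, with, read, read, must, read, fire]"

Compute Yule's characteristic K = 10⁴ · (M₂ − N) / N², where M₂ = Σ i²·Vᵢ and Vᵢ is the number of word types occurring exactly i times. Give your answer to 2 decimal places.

Frequencies: read:8, drink:4, leave:3, fire:3, dry:2, table:1, since:1, slowly:1, we:1, train:1, and:1, remember:1, with:1, must:1
N = 29. Frequency spectrum: V_1=9, V_2=1, V_3=2, V_4=1, V_8=1
M₂ = 1²·9 + 2²·1 + 3²·2 + 4²·1 + 8²·1 = 111
K = 10000 × (111 − 29) / 29² = 975.03

975.03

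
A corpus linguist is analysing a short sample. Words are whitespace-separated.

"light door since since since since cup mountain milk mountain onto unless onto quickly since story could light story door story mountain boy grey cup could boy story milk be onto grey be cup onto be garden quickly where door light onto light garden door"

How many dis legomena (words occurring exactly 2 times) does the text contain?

6

Frequencies: since:5, onto:5, light:4, door:4, story:4, cup:3, mountain:3, be:3, milk:2, quickly:2, could:2, boy:2, grey:2, garden:2, unless:1, where:1
Words with frequency 2: boy, could, garden, grey, milk, quickly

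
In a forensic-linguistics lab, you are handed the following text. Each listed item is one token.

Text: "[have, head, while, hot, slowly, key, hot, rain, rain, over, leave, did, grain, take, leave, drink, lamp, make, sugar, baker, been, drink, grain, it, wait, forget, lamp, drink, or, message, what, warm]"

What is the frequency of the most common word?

Frequencies: drink:3, hot:2, rain:2, leave:2, grain:2, lamp:2, have:1, head:1, while:1, slowly:1, key:1, over:1, did:1, take:1, make:1, sugar:1, baker:1, been:1, it:1, wait:1, … (5 more, each freq 1)
Most common: 'drink' with frequency 3.

3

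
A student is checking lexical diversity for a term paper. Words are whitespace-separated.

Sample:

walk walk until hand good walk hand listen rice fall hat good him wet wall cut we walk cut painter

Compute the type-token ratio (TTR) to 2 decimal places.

N = 20 tokens, V = 14 types.
TTR = V / N = 14 / 20 = 0.70

0.70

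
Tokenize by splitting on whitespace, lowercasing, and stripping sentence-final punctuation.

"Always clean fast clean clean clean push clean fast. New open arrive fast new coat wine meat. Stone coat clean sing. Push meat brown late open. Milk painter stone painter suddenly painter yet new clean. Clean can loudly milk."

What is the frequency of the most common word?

Frequencies: clean:8, fast:3, new:3, painter:3, push:2, open:2, coat:2, meat:2, stone:2, milk:2, always:1, arrive:1, wine:1, sing:1, brown:1, late:1, suddenly:1, yet:1, can:1, loudly:1
Most common: 'clean' with frequency 8.

8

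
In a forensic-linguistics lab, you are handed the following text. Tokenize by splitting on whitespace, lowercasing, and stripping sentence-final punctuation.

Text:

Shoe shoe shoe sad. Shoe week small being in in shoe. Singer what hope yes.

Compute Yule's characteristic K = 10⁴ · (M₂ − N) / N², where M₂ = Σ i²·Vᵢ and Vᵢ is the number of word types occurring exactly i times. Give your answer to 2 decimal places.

Frequencies: shoe:5, in:2, sad:1, week:1, small:1, being:1, singer:1, what:1, hope:1, yes:1
N = 15. Frequency spectrum: V_1=8, V_2=1, V_5=1
M₂ = 1²·8 + 2²·1 + 5²·1 = 37
K = 10000 × (37 − 15) / 15² = 977.78

977.78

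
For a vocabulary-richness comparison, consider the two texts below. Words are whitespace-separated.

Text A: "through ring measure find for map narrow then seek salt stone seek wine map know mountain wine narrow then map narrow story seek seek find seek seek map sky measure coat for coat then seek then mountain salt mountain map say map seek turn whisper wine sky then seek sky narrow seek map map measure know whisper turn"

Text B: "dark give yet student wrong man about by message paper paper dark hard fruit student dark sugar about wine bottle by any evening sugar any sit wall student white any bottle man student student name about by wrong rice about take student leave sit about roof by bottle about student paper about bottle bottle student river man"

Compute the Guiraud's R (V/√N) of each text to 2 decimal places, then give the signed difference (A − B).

A: V=20, N=58, R=2.63
B: V=26, N=57, R=3.44
Difference = 2.63 − 3.44 = -0.81

-0.81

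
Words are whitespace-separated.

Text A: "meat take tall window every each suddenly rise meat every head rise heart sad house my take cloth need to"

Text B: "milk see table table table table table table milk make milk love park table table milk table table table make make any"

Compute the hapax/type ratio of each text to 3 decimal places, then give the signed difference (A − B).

A: hapax=12, V=16, ratio=0.750
B: hapax=4, V=7, ratio=0.571
Difference = 0.750 − 0.571 = 0.179

0.179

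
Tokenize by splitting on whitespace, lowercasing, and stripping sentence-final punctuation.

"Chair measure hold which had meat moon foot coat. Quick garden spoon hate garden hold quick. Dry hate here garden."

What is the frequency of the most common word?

Frequencies: garden:3, hold:2, quick:2, hate:2, chair:1, measure:1, which:1, had:1, meat:1, moon:1, foot:1, coat:1, spoon:1, dry:1, here:1
Most common: 'garden' with frequency 3.

3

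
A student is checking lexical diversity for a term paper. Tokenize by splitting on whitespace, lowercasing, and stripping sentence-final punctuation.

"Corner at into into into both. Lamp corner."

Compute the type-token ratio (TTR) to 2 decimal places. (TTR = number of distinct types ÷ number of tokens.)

0.63

N = 8 tokens, V = 5 types.
TTR = V / N = 5 / 8 = 0.63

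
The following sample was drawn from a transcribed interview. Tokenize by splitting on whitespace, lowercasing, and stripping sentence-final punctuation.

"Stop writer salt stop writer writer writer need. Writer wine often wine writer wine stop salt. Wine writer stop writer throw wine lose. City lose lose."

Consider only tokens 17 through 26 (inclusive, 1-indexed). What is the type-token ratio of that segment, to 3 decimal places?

0.600

Segment tokens 17–26: wine, writer, stop, writer, throw, wine, lose, city, lose, lose
Segment N = 10, segment V = 6.
TTR = 6 / 10 = 0.600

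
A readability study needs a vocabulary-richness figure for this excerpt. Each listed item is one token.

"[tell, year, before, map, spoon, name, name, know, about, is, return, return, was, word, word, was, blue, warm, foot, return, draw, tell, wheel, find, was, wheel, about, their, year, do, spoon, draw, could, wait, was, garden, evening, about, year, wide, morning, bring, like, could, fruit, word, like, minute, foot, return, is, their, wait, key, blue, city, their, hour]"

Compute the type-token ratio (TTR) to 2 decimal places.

0.57

N = 58 tokens, V = 33 types.
TTR = V / N = 33 / 58 = 0.57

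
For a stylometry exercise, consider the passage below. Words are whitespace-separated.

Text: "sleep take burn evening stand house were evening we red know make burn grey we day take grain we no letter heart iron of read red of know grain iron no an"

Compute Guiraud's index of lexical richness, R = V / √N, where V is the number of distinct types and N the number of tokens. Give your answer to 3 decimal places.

3.712

N = 32, V = 21.
√N = 5.656854
R = 21 / 5.656854 = 3.712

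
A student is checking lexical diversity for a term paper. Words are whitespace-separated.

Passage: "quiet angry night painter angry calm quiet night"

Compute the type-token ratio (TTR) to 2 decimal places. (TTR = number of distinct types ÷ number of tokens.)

0.63

N = 8 tokens, V = 5 types.
TTR = V / N = 5 / 8 = 0.63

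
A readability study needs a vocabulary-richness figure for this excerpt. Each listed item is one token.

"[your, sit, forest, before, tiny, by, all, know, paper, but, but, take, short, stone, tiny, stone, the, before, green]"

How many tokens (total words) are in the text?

19

Tokens: your, sit, forest, before, tiny, by, all, know, paper, but, but, take, short, stone, tiny, stone, the, before, green
N = 19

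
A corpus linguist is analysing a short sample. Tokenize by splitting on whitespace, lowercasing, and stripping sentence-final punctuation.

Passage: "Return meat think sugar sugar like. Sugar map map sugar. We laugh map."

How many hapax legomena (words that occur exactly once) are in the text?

6

Frequencies: sugar:4, map:3, return:1, meat:1, think:1, like:1, we:1, laugh:1
Hapax (freq=1): laugh, like, meat, return, think, we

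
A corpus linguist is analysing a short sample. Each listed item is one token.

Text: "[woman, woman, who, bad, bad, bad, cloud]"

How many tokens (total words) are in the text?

Tokens: woman, woman, who, bad, bad, bad, cloud
N = 7

7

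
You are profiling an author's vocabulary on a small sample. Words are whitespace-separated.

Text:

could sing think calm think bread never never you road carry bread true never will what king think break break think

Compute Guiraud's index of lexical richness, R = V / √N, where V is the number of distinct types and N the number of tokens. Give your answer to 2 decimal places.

N = 21, V = 14.
√N = 4.582576
R = 14 / 4.582576 = 3.06

3.06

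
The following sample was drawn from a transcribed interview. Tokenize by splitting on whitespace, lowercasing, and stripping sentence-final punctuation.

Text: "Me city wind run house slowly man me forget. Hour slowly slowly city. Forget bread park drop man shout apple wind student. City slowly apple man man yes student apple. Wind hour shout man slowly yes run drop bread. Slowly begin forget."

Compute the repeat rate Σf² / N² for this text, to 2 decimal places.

Frequencies: slowly:6, man:5, city:3, wind:3, forget:3, apple:3, me:2, run:2, hour:2, bread:2, drop:2, shout:2, student:2, yes:2, house:1, park:1, begin:1
Σf² = 132; N² = 1764
Repeat rate = 132 / 1764 = 0.07

0.07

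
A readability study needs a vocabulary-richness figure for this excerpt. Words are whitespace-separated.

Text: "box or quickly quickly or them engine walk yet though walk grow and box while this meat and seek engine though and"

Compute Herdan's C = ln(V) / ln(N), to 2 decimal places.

N = 22, V = 14.
ln(V) = 2.639057, ln(N) = 3.091042
C = 2.639057 / 3.091042 = 0.85

0.85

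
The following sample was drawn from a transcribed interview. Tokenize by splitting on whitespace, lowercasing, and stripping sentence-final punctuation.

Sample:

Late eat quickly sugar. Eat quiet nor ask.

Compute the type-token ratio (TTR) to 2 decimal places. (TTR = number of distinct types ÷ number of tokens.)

0.88

N = 8 tokens, V = 7 types.
TTR = V / N = 7 / 8 = 0.88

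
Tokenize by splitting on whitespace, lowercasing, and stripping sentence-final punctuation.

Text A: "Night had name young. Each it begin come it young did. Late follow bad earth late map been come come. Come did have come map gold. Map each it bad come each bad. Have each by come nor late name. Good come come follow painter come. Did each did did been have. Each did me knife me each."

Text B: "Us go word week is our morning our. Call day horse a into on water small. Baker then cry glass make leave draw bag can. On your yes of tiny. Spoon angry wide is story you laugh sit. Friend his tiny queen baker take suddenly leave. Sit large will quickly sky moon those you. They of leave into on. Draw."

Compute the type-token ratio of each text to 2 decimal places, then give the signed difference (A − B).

-0.38

TTR(A) = 23/58 = 0.40
TTR(B) = 47/60 = 0.78
Difference = 0.40 − 0.78 = -0.38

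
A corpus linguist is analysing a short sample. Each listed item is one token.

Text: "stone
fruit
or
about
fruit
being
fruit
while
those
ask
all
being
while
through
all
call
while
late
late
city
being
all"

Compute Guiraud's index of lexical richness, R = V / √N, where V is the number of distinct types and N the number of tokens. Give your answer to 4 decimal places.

N = 22, V = 13.
√N = 4.690416
R = 13 / 4.690416 = 2.7716

2.7716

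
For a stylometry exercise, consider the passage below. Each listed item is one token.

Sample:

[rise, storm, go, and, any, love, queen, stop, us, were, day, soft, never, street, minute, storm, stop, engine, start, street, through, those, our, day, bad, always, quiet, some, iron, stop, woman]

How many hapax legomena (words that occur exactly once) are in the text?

Frequencies: stop:3, storm:2, day:2, street:2, rise:1, go:1, and:1, any:1, love:1, queen:1, us:1, were:1, soft:1, never:1, minute:1, engine:1, start:1, through:1, those:1, our:1, … (6 more, each freq 1)
Hapax (freq=1): always, and, any, bad, engine, go, iron, love, minute, never, our, queen, quiet, rise, soft, some, start, those, through, us, were, woman

22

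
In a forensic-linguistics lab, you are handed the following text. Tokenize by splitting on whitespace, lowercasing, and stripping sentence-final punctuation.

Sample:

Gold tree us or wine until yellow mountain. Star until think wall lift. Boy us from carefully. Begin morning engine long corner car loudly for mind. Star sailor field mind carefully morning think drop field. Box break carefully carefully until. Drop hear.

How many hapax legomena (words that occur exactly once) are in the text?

21

Frequencies: carefully:4, until:3, us:2, star:2, think:2, morning:2, mind:2, field:2, drop:2, gold:1, tree:1, or:1, wine:1, yellow:1, mountain:1, wall:1, lift:1, boy:1, from:1, begin:1, … (10 more, each freq 1)
Hapax (freq=1): begin, box, boy, break, car, corner, engine, for, from, gold, hear, lift, long, loudly, mountain, or, sailor, tree, wall, wine, yellow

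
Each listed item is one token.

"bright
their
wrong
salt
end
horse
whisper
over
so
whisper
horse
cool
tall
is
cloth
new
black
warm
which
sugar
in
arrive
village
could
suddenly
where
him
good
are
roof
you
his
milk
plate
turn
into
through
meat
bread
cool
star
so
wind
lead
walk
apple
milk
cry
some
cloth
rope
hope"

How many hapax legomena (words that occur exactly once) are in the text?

Frequencies: horse:2, whisper:2, so:2, cool:2, cloth:2, milk:2, bright:1, their:1, wrong:1, salt:1, end:1, over:1, tall:1, is:1, new:1, black:1, warm:1, which:1, sugar:1, in:1, … (26 more, each freq 1)
Hapax (freq=1): apple, are, arrive, black, bread, bright, could, cry, end, good, him, his, hope, in, into, is, lead, meat, new, over, plate, roof, rope, salt, some, star, suddenly, sugar, tall, their, through, turn, village, walk, warm, where, which, wind, wrong, you

40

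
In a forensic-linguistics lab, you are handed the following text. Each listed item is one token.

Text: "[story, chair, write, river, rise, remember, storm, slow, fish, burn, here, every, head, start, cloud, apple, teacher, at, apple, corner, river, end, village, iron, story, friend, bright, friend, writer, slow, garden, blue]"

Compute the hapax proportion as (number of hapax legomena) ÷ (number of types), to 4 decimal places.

Frequencies: story:2, river:2, slow:2, apple:2, friend:2, chair:1, write:1, rise:1, remember:1, storm:1, fish:1, burn:1, here:1, every:1, head:1, start:1, cloud:1, teacher:1, at:1, corner:1, … (7 more, each freq 1)
Hapax count = 22; type count = 27.
Ratio = 22 / 27 = 0.8148

0.8148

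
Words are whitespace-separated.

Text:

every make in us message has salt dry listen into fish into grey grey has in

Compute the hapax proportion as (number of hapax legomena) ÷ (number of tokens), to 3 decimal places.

0.500

Frequencies: in:2, has:2, into:2, grey:2, every:1, make:1, us:1, message:1, salt:1, dry:1, listen:1, fish:1
Hapax count = 8; token count = 16.
Ratio = 8 / 16 = 0.500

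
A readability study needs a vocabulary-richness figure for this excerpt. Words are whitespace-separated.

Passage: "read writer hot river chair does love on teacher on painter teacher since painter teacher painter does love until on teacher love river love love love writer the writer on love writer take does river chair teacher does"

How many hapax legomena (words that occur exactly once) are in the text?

Frequencies: love:7, teacher:5, writer:4, does:4, on:4, river:3, painter:3, chair:2, read:1, hot:1, since:1, until:1, the:1, take:1
Hapax (freq=1): hot, read, since, take, the, until

6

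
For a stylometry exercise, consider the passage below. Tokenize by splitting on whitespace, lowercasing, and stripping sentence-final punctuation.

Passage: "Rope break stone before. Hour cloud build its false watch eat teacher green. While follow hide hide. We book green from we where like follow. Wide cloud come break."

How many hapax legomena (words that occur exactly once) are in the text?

Frequencies: break:2, cloud:2, green:2, follow:2, hide:2, we:2, rope:1, stone:1, before:1, hour:1, build:1, its:1, false:1, watch:1, eat:1, teacher:1, while:1, book:1, from:1, where:1, … (3 more, each freq 1)
Hapax (freq=1): before, book, build, come, eat, false, from, hour, its, like, rope, stone, teacher, watch, where, while, wide

17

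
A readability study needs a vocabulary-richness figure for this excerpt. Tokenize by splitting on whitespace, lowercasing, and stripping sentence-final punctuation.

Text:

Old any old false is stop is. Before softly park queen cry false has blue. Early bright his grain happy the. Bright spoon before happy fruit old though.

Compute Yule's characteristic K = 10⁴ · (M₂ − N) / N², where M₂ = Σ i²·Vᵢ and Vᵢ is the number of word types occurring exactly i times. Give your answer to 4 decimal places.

204.0816

Frequencies: old:3, false:2, is:2, before:2, bright:2, happy:2, any:1, stop:1, softly:1, park:1, queen:1, cry:1, has:1, blue:1, early:1, his:1, grain:1, the:1, spoon:1, fruit:1, … (1 more, each freq 1)
N = 28. Frequency spectrum: V_1=15, V_2=5, V_3=1
M₂ = 1²·15 + 2²·5 + 3²·1 = 44
K = 10000 × (44 − 28) / 28² = 204.0816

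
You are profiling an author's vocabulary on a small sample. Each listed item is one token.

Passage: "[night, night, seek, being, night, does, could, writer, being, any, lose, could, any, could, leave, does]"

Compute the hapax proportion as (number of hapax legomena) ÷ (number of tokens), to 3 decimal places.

Frequencies: night:3, could:3, being:2, does:2, any:2, seek:1, writer:1, lose:1, leave:1
Hapax count = 4; token count = 16.
Ratio = 4 / 16 = 0.250

0.250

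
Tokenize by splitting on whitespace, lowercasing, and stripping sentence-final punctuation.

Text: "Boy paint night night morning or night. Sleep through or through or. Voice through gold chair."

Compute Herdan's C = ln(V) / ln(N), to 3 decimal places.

0.830

N = 16, V = 10.
ln(V) = 2.302585, ln(N) = 2.772589
C = 2.302585 / 2.772589 = 0.830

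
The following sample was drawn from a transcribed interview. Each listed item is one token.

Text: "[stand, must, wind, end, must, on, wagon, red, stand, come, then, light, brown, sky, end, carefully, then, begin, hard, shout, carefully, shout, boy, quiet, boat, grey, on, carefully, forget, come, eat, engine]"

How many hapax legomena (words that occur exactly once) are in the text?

Frequencies: carefully:3, stand:2, must:2, end:2, on:2, come:2, then:2, shout:2, wind:1, wagon:1, red:1, light:1, brown:1, sky:1, begin:1, hard:1, boy:1, quiet:1, boat:1, grey:1, … (3 more, each freq 1)
Hapax (freq=1): begin, boat, boy, brown, eat, engine, forget, grey, hard, light, quiet, red, sky, wagon, wind

15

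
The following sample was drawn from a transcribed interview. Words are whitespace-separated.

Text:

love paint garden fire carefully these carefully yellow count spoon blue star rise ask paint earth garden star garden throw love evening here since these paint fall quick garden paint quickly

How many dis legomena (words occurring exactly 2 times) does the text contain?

4

Frequencies: paint:4, garden:4, love:2, carefully:2, these:2, star:2, fire:1, yellow:1, count:1, spoon:1, blue:1, rise:1, ask:1, earth:1, throw:1, evening:1, here:1, since:1, fall:1, quick:1, … (1 more, each freq 1)
Words with frequency 2: carefully, love, star, these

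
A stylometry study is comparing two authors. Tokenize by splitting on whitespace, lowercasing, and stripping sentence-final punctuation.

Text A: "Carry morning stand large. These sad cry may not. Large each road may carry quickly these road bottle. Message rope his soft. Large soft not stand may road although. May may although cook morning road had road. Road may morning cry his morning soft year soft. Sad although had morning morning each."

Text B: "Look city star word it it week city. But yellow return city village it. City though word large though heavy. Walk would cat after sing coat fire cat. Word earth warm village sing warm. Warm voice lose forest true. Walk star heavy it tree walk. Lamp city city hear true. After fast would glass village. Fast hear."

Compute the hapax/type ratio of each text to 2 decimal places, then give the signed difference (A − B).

-0.19

A: hapax=6, V=21, ratio=0.29
B: hapax=15, V=31, ratio=0.48
Difference = 0.29 − 0.48 = -0.19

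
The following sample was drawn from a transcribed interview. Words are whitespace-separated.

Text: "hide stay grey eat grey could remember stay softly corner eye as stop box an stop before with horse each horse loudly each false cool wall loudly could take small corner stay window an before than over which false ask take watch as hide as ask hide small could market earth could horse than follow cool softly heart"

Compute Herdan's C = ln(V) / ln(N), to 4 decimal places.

N = 58, V = 33.
ln(V) = 3.496508, ln(N) = 4.060443
C = 3.496508 / 4.060443 = 0.8611

0.8611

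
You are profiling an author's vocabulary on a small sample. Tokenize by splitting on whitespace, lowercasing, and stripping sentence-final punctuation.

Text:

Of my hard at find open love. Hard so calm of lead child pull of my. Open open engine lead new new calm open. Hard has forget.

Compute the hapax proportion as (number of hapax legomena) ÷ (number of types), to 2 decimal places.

Frequencies: open:4, of:3, hard:3, my:2, calm:2, lead:2, new:2, at:1, find:1, love:1, so:1, child:1, pull:1, engine:1, has:1, forget:1
Hapax count = 9; type count = 16.
Ratio = 9 / 16 = 0.56

0.56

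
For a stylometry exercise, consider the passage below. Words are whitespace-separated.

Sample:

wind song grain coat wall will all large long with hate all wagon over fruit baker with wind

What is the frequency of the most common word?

2

Frequencies: wind:2, all:2, with:2, song:1, grain:1, coat:1, wall:1, will:1, large:1, long:1, hate:1, wagon:1, over:1, fruit:1, baker:1
Most common: 'wind' with frequency 2.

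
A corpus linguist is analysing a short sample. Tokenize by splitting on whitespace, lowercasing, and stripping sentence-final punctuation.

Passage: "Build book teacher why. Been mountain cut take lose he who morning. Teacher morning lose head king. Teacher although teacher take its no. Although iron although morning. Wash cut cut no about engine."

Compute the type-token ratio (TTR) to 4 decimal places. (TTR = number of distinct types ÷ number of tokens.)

0.6364

N = 33 tokens, V = 21 types.
TTR = V / N = 21 / 33 = 0.6364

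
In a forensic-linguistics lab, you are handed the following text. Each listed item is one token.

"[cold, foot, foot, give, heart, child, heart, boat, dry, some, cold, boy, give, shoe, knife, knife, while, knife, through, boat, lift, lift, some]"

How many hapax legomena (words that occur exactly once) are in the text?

6

Frequencies: knife:3, cold:2, foot:2, give:2, heart:2, boat:2, some:2, lift:2, child:1, dry:1, boy:1, shoe:1, while:1, through:1
Hapax (freq=1): boy, child, dry, shoe, through, while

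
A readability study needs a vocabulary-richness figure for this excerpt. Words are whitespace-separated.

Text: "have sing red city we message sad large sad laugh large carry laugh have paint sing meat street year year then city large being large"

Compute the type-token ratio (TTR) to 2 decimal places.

0.64

N = 25 tokens, V = 16 types.
TTR = V / N = 16 / 25 = 0.64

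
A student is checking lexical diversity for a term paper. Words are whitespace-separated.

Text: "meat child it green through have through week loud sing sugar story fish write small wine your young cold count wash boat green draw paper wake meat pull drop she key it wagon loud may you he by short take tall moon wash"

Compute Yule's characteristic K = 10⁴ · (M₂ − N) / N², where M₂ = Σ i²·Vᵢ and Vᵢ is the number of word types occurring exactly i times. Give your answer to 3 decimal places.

64.900

Frequencies: meat:2, it:2, green:2, through:2, loud:2, wash:2, child:1, have:1, week:1, sing:1, sugar:1, story:1, fish:1, write:1, small:1, wine:1, your:1, young:1, cold:1, count:1, … (17 more, each freq 1)
N = 43. Frequency spectrum: V_1=31, V_2=6
M₂ = 1²·31 + 2²·6 = 55
K = 10000 × (55 − 43) / 43² = 64.900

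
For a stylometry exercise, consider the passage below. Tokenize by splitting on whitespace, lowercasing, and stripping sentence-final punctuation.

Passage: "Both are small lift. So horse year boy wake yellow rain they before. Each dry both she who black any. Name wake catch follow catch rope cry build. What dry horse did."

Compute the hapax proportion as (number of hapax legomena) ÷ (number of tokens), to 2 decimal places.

0.69

Frequencies: both:2, horse:2, wake:2, dry:2, catch:2, are:1, small:1, lift:1, so:1, year:1, boy:1, yellow:1, rain:1, they:1, before:1, each:1, she:1, who:1, black:1, any:1, … (7 more, each freq 1)
Hapax count = 22; token count = 32.
Ratio = 22 / 32 = 0.69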